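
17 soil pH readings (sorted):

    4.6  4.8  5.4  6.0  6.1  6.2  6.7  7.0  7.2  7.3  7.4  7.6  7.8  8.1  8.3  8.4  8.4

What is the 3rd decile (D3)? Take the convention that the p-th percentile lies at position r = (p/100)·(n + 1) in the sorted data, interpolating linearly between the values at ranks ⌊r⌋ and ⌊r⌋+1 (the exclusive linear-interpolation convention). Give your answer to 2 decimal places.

6.14

n = 17.
r = (30/100)·(17 + 1) = 5.4.
Rank 5 is 6.1 and rank 6 is 6.2.
Interpolate: 6.1 + 0.4·(6.2 − 6.1) = 6.1 + 0.4·0.1 = 6.14.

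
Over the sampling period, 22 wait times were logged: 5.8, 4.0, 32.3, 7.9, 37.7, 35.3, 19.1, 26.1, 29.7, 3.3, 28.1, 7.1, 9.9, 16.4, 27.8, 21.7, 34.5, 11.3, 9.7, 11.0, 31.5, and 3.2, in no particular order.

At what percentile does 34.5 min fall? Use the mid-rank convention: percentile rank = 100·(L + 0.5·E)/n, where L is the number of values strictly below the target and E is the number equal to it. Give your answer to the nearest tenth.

88.6

Sorted: 3.2, 3.3, 4.0, 5.8, 7.1, 7.9, 9.7, 9.9, 11.0, 11.3, 16.4, 19.1, 21.7, 26.1, 27.8, 28.1, 29.7, 31.5, 32.3, 34.5, 35.3, 37.7.
Count below 34.5: L = 19; count equal: E = 1; n = 22.
Percentile rank = 100·(19 + 0.5·1)/22 = 100·19.5/22 = 88.64.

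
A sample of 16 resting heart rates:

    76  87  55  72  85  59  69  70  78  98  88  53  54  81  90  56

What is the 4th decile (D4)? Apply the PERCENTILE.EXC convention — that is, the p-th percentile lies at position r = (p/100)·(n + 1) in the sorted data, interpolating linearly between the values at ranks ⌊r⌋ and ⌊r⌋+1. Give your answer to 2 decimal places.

69.80

Sorted: 53, 54, 55, 56, 59, 69, 70, 72, 76, 78, 81, 85, 87, 88, 90, 98.
n = 16.
r = (40/100)·(16 + 1) = 6.8.
Rank 6 is 69 and rank 7 is 70.
Interpolate: 69 + 0.8·(70 − 69) = 69 + 0.8·1 = 69.8.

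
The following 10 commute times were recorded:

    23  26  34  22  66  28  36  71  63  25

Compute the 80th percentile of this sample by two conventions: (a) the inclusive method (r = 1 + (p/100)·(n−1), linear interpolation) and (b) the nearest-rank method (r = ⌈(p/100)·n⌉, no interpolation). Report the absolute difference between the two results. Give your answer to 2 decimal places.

Sorted: 22, 23, 25, 26, 28, 34, 36, 63, 66, 71.
n = 10.
(a) r = 8.2; between ranks 8 (63) and 9 (66): 63.6.
(b) the nearest-rank method: rank 8 → 63.
|63.6 − 63| = 0.6.

0.60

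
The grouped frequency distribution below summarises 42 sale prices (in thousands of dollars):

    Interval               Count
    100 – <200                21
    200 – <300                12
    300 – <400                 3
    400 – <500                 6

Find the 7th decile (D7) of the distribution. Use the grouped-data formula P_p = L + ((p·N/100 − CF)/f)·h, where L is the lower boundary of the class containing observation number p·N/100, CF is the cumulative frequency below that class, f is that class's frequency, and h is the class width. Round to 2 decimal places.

270.00

N = 42; target position k = 70/100 · 42 = 29.4.
Cumulative frequencies: 21, 33, 36, 42.
Observation 29.4 falls in the class 200 – <300.
L = 200, CF = 21, f = 12, h = 100.
P70 = 200 + ((29.4 − 21)/12)·100 = 200 + 70 = 270.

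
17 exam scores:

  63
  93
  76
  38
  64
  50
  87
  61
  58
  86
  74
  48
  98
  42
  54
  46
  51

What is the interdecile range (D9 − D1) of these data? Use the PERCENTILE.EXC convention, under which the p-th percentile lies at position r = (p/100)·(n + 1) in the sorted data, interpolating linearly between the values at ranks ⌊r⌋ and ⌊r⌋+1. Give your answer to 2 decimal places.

Sorted: 38, 42, 46, 48, 50, 51, 54, 58, 61, 63, 64, 74, 76, 86, 87, 93, 98.
n = 17.
P10: r = 1.8; ranks 1–2 are 38, 42; interpolating gives 41.2.
P90: r = 16.2; ranks 16–17 are 93, 98; interpolating gives 94.
Difference: 94 − 41.2 = 52.8.

52.80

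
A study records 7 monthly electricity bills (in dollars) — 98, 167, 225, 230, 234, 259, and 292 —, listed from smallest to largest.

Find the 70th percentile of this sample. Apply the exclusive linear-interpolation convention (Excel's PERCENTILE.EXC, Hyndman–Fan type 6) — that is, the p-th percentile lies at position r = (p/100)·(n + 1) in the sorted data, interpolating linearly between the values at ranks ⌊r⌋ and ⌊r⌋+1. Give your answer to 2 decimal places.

n = 7.
r = (70/100)·(7 + 1) = 5.6.
Rank 5 is 234 and rank 6 is 259.
Interpolate: 234 + 0.6·(259 − 234) = 234 + 0.6·25 = 249.

249.00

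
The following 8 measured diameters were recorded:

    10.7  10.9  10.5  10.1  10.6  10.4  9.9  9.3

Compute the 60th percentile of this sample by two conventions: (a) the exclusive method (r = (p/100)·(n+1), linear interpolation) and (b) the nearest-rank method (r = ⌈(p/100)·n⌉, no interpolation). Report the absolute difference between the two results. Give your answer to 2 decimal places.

0.04

Sorted: 9.3, 9.9, 10.1, 10.4, 10.5, 10.6, 10.7, 10.9.
n = 8.
(a) r = 5.4; between ranks 5 (10.5) and 6 (10.6): 10.54.
(b) the nearest-rank method: rank 5 → 10.5.
|10.54 − 10.5| = 0.04.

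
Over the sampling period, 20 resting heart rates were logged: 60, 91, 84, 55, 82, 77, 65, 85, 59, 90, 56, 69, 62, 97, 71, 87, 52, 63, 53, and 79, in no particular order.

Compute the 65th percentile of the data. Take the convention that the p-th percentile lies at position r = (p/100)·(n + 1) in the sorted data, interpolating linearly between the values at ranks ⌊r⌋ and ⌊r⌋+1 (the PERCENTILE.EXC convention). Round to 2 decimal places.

80.95

Sorted: 52, 53, 55, 56, 59, 60, 62, 63, 65, 69, 71, 77, 79, 82, 84, 85, 87, 90, 91, 97.
n = 20.
r = (65/100)·(20 + 1) = 13.65.
Rank 13 is 79 and rank 14 is 82.
Interpolate: 79 + 0.65·(82 − 79) = 79 + 0.65·3 = 80.95.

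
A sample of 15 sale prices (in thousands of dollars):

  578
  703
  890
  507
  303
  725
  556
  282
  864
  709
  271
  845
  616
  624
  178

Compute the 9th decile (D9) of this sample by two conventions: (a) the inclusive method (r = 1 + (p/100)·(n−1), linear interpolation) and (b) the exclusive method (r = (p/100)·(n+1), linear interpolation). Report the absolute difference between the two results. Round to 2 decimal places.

18.00

Sorted: 178, 271, 282, 303, 507, 556, 578, 616, 624, 703, 709, 725, 845, 864, 890.
n = 15.
(a) r = 13.6; between ranks 13 (845) and 14 (864): 856.4.
(b) r = 14.4; between ranks 14 (864) and 15 (890): 874.4.
|856.4 − 874.4| = 18.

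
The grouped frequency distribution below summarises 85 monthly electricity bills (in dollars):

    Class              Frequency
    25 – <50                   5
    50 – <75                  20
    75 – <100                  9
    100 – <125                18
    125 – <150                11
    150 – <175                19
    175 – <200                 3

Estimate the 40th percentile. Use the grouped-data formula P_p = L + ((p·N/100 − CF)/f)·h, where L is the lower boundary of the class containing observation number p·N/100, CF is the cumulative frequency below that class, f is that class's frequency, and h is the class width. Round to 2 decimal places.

N = 85; target position k = 40/100 · 85 = 34.
Cumulative frequencies: 5, 25, 34, 52, 63, 82, 85.
Observation 34 falls in the class 75 – <100.
L = 75, CF = 25, f = 9, h = 25.
P40 = 75 + ((34 − 25)/9)·25 = 75 + 25 = 100.

100.00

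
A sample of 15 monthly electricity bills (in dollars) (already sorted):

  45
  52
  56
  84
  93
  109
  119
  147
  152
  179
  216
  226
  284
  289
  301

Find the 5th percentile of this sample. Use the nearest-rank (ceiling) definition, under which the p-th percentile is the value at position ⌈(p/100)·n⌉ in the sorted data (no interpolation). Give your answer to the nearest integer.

45

n = 15.
Position = ⌈5/100 · 15⌉ = ⌈0.75⌉ = 1.
The value at rank 1 is 45.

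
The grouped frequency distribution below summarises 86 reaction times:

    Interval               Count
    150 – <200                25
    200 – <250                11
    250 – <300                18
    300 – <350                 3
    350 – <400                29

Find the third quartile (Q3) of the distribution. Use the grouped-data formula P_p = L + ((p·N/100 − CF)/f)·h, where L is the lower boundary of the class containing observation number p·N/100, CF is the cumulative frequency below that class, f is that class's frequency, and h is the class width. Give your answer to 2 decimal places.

N = 86; target position k = 75/100 · 86 = 64.5.
Cumulative frequencies: 25, 36, 54, 57, 86.
Observation 64.5 falls in the class 350 – <400.
L = 350, CF = 57, f = 29, h = 50.
P75 = 350 + ((64.5 − 57)/29)·50 = 350 + 12.931 = 362.931.

362.93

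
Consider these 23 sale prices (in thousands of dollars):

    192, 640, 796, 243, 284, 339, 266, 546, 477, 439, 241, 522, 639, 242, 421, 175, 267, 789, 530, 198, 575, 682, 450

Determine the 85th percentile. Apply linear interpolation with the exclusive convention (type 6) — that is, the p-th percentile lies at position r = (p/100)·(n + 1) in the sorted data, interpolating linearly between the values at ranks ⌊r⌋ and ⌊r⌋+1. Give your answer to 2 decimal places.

656.80

Sorted: 175, 192, 198, 241, 242, 243, 266, 267, 284, 339, 421, 439, 450, 477, 522, 530, 546, 575, 639, 640, 682, 789, 796.
n = 23.
r = (85/100)·(23 + 1) = 20.4.
Rank 20 is 640 and rank 21 is 682.
Interpolate: 640 + 0.4·(682 − 640) = 640 + 0.4·42 = 656.8.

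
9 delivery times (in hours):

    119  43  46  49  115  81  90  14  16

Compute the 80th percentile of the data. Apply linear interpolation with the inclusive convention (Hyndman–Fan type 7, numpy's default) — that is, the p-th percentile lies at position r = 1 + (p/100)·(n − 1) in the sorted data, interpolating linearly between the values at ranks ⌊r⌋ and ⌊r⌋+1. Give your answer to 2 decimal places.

Sorted: 14, 16, 43, 46, 49, 81, 90, 115, 119.
n = 9.
r = 1 + (80/100)·(9 − 1) = 1 + 6.4 = 7.4.
Rank 7 is 90 and rank 8 is 115.
Interpolate: 90 + 0.4·(115 − 90) = 90 + 0.4·25 = 100.

100.00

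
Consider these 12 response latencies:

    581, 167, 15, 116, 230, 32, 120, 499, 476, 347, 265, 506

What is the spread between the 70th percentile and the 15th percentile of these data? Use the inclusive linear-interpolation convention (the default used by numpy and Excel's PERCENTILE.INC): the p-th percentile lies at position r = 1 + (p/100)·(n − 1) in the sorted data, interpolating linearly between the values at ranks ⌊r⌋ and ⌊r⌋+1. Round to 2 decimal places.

350.70

Sorted: 15, 32, 116, 120, 167, 230, 265, 347, 476, 499, 506, 581.
n = 12.
P15: r = 2.65; ranks 2–3 are 32, 116; interpolating gives 86.6.
P70: r = 8.7; ranks 8–9 are 347, 476; interpolating gives 437.3.
Difference: 437.3 − 86.6 = 350.7.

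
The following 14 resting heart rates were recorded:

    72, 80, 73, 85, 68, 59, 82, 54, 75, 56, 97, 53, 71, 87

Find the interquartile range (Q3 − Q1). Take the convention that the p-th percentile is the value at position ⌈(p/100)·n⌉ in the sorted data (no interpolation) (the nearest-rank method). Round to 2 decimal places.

Sorted: 53, 54, 56, 59, 68, 71, 72, 73, 75, 80, 82, 85, 87, 97.
n = 14.
P25: rank ⌈25/100·14⌉ = 4 → 59.
P75: rank ⌈75/100·14⌉ = 11 → 82.
Difference: 82 − 59 = 23.

23.00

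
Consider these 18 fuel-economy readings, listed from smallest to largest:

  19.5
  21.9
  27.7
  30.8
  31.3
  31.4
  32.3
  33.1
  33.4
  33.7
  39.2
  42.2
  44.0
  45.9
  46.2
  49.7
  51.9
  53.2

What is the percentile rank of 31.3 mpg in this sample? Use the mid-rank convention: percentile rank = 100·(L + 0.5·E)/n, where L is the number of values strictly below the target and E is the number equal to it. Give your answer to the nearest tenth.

25.0

Count below 31.3: L = 4; count equal: E = 1; n = 18.
Percentile rank = 100·(4 + 0.5·1)/18 = 100·4.5/18 = 25.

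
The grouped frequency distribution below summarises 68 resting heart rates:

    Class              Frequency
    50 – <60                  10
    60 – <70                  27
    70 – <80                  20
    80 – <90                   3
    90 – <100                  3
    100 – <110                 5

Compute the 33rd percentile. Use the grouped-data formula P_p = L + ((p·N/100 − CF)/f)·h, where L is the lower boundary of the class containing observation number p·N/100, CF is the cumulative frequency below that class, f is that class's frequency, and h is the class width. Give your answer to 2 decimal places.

64.61

N = 68; target position k = 33/100 · 68 = 22.44.
Cumulative frequencies: 10, 37, 57, 60, 63, 68.
Observation 22.44 falls in the class 60 – <70.
L = 60, CF = 10, f = 27, h = 10.
P33 = 60 + ((22.44 − 10)/27)·10 = 60 + 4.60741 = 64.6074.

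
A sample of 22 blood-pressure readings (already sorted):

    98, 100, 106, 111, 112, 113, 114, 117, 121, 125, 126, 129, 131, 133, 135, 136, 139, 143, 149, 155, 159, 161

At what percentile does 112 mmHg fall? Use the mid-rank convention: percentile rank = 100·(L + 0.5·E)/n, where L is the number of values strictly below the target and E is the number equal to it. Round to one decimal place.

20.5

Count below 112: L = 4; count equal: E = 1; n = 22.
Percentile rank = 100·(4 + 0.5·1)/22 = 100·4.5/22 = 20.45.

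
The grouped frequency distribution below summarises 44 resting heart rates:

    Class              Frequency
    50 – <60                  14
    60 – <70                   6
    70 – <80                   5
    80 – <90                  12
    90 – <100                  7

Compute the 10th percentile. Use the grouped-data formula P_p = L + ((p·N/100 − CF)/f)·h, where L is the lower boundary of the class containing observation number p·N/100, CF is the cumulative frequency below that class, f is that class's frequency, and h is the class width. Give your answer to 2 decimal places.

N = 44; target position k = 10/100 · 44 = 4.4.
Cumulative frequencies: 14, 20, 25, 37, 44.
Observation 4.4 falls in the class 50 – <60.
L = 50, CF = 0, f = 14, h = 10.
P10 = 50 + ((4.4 − 0)/14)·10 = 50 + 3.14286 = 53.1429.

53.14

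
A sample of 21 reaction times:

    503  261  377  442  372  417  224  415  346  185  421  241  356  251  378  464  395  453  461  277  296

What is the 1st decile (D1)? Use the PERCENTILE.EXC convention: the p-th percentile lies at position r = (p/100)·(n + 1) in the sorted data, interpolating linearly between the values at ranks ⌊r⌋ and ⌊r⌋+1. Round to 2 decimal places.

227.40

Sorted: 185, 224, 241, 251, 261, 277, 296, 346, 356, 372, 377, 378, 395, 415, 417, 421, 442, 453, 461, 464, 503.
n = 21.
r = (10/100)·(21 + 1) = 2.2.
Rank 2 is 224 and rank 3 is 241.
Interpolate: 224 + 0.2·(241 − 224) = 224 + 0.2·17 = 227.4.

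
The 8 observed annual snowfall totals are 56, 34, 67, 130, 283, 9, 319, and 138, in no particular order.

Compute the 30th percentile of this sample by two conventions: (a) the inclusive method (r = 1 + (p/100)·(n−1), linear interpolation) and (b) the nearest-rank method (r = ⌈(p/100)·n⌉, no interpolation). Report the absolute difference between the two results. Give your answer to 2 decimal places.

Sorted: 9, 34, 56, 67, 130, 138, 283, 319.
n = 8.
(a) r = 3.1; between ranks 3 (56) and 4 (67): 57.1.
(b) the nearest-rank method: rank 3 → 56.
|57.1 − 56| = 1.1.

1.10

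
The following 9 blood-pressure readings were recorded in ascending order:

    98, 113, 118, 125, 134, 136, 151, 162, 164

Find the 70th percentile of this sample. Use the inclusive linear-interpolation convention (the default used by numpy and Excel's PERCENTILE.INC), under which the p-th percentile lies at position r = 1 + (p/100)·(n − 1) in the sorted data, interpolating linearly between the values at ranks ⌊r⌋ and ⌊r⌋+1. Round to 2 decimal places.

145.00

n = 9.
r = 1 + (70/100)·(9 − 1) = 1 + 5.6 = 6.6.
Rank 6 is 136 and rank 7 is 151.
Interpolate: 136 + 0.6·(151 − 136) = 136 + 0.6·15 = 145.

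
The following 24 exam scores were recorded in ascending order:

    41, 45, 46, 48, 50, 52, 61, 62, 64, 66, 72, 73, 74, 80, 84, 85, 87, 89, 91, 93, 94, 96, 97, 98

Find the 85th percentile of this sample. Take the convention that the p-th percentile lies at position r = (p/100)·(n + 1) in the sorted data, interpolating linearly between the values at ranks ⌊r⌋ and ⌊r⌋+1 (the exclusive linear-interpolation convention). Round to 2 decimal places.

n = 24.
r = (85/100)·(24 + 1) = 21.25.
Rank 21 is 94 and rank 22 is 96.
Interpolate: 94 + 0.25·(96 − 94) = 94 + 0.25·2 = 94.5.

94.50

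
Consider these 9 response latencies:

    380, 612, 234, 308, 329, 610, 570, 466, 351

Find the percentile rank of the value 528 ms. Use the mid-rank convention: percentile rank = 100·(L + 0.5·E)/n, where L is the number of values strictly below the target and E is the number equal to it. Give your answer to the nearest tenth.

66.7

Sorted: 234, 308, 329, 351, 380, 466, 570, 610, 612.
Count below 528: L = 6; count equal: E = 0; n = 9.
Percentile rank = 100·(6 + 0.5·0)/9 = 100·6/9 = 66.67.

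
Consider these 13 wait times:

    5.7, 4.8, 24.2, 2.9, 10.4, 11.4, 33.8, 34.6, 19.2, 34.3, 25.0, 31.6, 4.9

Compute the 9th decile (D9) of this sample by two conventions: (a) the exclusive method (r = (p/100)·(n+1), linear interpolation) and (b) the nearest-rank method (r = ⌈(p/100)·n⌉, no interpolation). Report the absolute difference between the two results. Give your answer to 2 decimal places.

0.18

Sorted: 2.9, 4.8, 4.9, 5.7, 10.4, 11.4, 19.2, 24.2, 25.0, 31.6, 33.8, 34.3, 34.6.
n = 13.
(a) r = 12.6; between ranks 12 (34.3) and 13 (34.6): 34.48.
(b) the nearest-rank method: rank 12 → 34.3.
|34.48 − 34.3| = 0.18.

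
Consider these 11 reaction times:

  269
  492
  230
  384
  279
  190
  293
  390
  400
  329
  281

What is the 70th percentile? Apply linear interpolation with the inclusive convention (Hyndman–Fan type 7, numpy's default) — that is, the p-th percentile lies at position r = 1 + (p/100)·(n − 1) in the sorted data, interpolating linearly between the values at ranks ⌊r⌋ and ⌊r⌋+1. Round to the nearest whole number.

Sorted: 190, 230, 269, 279, 281, 293, 329, 384, 390, 400, 492.
n = 11.
r = 1 + (70/100)·(11 − 1) = 1 + 7 = 8.
r is an integer, so P70 is the value at rank 8: 384.

384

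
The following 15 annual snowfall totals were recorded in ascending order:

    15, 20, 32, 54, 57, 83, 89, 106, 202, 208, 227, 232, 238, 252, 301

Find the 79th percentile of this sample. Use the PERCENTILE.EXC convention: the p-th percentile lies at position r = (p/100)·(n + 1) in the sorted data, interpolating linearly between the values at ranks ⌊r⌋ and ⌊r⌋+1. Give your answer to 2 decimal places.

n = 15.
r = (79/100)·(15 + 1) = 12.64.
Rank 12 is 232 and rank 13 is 238.
Interpolate: 232 + 0.64·(238 − 232) = 232 + 0.64·6 = 235.84.

235.84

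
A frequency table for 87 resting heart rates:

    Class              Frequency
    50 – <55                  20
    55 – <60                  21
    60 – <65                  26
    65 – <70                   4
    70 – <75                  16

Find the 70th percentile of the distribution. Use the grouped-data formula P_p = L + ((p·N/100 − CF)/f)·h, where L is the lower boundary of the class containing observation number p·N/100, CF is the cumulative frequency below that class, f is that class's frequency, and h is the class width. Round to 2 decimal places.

63.83

N = 87; target position k = 70/100 · 87 = 60.9.
Cumulative frequencies: 20, 41, 67, 71, 87.
Observation 60.9 falls in the class 60 – <65.
L = 60, CF = 41, f = 26, h = 5.
P70 = 60 + ((60.9 − 41)/26)·5 = 60 + 3.82692 = 63.8269.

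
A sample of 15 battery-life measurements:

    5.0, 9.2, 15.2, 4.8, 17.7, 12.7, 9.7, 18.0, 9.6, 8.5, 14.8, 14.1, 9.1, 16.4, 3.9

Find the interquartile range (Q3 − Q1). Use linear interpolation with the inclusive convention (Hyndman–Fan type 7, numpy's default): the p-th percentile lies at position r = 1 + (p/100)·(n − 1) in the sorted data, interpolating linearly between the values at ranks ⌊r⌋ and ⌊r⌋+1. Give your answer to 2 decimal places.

6.20

Sorted: 3.9, 4.8, 5.0, 8.5, 9.1, 9.2, 9.6, 9.7, 12.7, 14.1, 14.8, 15.2, 16.4, 17.7, 18.0.
n = 15.
P25: r = 4.5; ranks 4–5 are 8.5, 9.1; interpolating gives 8.8.
P75: r = 11.5; ranks 11–12 are 14.8, 15.2; interpolating gives 15.
Difference: 15 − 8.8 = 6.2.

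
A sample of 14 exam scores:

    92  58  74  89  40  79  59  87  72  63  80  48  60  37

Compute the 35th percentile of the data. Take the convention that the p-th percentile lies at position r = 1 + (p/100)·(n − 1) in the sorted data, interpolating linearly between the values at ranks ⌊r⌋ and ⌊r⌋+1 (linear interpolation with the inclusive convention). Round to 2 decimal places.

Sorted: 37, 40, 48, 58, 59, 60, 63, 72, 74, 79, 80, 87, 89, 92.
n = 14.
r = 1 + (35/100)·(14 − 1) = 1 + 4.55 = 5.55.
Rank 5 is 59 and rank 6 is 60.
Interpolate: 59 + 0.55·(60 − 59) = 59 + 0.55·1 = 59.55.

59.55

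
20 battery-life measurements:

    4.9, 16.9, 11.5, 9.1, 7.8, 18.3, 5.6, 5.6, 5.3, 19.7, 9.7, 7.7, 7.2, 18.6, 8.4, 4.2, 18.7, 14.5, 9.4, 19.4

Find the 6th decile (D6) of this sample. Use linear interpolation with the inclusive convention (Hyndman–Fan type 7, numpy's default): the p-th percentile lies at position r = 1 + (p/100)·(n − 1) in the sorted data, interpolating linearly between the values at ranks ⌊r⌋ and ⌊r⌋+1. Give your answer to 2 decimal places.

10.42

Sorted: 4.2, 4.9, 5.3, 5.6, 5.6, 7.2, 7.7, 7.8, 8.4, 9.1, 9.4, 9.7, 11.5, 14.5, 16.9, 18.3, 18.6, 18.7, 19.4, 19.7.
n = 20.
r = 1 + (60/100)·(20 − 1) = 1 + 11.4 = 12.4.
Rank 12 is 9.7 and rank 13 is 11.5.
Interpolate: 9.7 + 0.4·(11.5 − 9.7) = 9.7 + 0.4·1.8 = 10.42.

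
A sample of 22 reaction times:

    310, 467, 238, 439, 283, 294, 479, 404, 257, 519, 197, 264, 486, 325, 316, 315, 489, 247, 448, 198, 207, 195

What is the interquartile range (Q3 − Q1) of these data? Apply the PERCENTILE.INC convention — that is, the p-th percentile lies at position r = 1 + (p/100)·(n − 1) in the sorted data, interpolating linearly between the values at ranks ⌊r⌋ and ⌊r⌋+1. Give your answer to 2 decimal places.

196.25

Sorted: 195, 197, 198, 207, 238, 247, 257, 264, 283, 294, 310, 315, 316, 325, 404, 439, 448, 467, 479, 486, 489, 519.
n = 22.
P25: r = 6.25; ranks 6–7 are 247, 257; interpolating gives 249.5.
P75: r = 16.75; ranks 16–17 are 439, 448; interpolating gives 445.75.
Difference: 445.75 − 249.5 = 196.25.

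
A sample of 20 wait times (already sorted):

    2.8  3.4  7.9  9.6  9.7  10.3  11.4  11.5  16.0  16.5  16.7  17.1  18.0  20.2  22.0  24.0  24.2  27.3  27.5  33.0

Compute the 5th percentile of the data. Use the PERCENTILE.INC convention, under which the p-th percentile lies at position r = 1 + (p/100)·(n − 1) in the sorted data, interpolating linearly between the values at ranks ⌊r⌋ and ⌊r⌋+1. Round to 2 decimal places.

3.37

n = 20.
r = 1 + (5/100)·(20 − 1) = 1 + 0.95 = 1.95.
Rank 1 is 2.8 and rank 2 is 3.4.
Interpolate: 2.8 + 0.95·(3.4 − 2.8) = 2.8 + 0.95·0.6 = 3.37.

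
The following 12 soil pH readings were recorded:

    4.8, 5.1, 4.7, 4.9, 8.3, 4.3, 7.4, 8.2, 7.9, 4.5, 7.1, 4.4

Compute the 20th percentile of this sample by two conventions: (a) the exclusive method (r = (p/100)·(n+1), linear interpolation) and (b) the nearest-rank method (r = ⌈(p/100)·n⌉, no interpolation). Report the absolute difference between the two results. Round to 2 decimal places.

0.04

Sorted: 4.3, 4.4, 4.5, 4.7, 4.8, 4.9, 5.1, 7.1, 7.4, 7.9, 8.2, 8.3.
n = 12.
(a) r = 2.6; between ranks 2 (4.4) and 3 (4.5): 4.46.
(b) the nearest-rank method: rank 3 → 4.5.
|4.46 − 4.5| = 0.04.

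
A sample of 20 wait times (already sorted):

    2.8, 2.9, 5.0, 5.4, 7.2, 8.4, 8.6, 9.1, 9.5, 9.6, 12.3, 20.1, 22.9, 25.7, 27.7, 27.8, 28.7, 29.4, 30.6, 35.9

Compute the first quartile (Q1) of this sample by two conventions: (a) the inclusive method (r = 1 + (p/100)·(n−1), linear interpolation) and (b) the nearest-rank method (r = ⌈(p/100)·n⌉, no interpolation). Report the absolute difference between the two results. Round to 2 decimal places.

n = 20.
(a) r = 5.75; between ranks 5 (7.2) and 6 (8.4): 8.1.
(b) the nearest-rank method: rank 5 → 7.2.
|8.1 − 7.2| = 0.9.

0.90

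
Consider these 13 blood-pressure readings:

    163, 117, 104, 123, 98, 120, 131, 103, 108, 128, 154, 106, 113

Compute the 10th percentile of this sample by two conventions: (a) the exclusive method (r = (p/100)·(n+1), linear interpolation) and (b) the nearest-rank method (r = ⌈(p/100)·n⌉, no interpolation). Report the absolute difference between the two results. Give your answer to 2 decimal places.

3.00

Sorted: 98, 103, 104, 106, 108, 113, 117, 120, 123, 128, 131, 154, 163.
n = 13.
(a) r = 1.4; between ranks 1 (98) and 2 (103): 100.
(b) the nearest-rank method: rank 2 → 103.
|100 − 103| = 3.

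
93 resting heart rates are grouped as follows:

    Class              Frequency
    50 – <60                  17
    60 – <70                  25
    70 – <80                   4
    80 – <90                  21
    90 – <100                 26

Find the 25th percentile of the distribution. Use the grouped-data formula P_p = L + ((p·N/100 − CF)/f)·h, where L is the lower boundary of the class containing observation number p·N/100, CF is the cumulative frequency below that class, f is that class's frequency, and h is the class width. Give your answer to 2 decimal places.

62.50

N = 93; target position k = 25/100 · 93 = 23.25.
Cumulative frequencies: 17, 42, 46, 67, 93.
Observation 23.25 falls in the class 60 – <70.
L = 60, CF = 17, f = 25, h = 10.
P25 = 60 + ((23.25 − 17)/25)·10 = 60 + 2.5 = 62.5.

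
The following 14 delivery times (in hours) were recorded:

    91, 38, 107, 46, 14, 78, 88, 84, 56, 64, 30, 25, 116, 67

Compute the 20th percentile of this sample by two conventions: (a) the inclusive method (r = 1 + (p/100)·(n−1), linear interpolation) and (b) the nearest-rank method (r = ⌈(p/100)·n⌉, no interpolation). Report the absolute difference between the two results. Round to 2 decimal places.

4.80

Sorted: 14, 25, 30, 38, 46, 56, 64, 67, 78, 84, 88, 91, 107, 116.
n = 14.
(a) r = 3.6; between ranks 3 (30) and 4 (38): 34.8.
(b) the nearest-rank method: rank 3 → 30.
|34.8 − 30| = 4.8.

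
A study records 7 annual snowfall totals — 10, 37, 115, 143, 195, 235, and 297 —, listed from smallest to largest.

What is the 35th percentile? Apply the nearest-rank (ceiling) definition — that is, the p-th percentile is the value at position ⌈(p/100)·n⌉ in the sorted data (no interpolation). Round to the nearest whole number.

115

n = 7.
Position = ⌈35/100 · 7⌉ = ⌈2.45⌉ = 3.
The value at rank 3 is 115.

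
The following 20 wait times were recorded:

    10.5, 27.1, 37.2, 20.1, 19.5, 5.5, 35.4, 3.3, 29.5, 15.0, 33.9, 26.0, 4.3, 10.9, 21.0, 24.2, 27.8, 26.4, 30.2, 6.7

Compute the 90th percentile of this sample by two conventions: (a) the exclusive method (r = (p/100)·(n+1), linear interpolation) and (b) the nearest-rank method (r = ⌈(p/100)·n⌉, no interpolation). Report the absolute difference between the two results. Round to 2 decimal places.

1.35

Sorted: 3.3, 4.3, 5.5, 6.7, 10.5, 10.9, 15.0, 19.5, 20.1, 21.0, 24.2, 26.0, 26.4, 27.1, 27.8, 29.5, 30.2, 33.9, 35.4, 37.2.
n = 20.
(a) r = 18.9; between ranks 18 (33.9) and 19 (35.4): 35.25.
(b) the nearest-rank method: rank 18 → 33.9.
|35.25 − 33.9| = 1.35.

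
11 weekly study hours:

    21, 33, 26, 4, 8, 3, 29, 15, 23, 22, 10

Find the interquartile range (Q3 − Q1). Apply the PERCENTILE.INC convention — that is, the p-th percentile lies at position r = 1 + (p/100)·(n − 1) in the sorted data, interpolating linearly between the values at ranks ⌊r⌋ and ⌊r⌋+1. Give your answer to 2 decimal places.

Sorted: 3, 4, 8, 10, 15, 21, 22, 23, 26, 29, 33.
n = 11.
P25: r = 3.5; ranks 3–4 are 8, 10; interpolating gives 9.
P75: r = 8.5; ranks 8–9 are 23, 26; interpolating gives 24.5.
Difference: 24.5 − 9 = 15.5.

15.50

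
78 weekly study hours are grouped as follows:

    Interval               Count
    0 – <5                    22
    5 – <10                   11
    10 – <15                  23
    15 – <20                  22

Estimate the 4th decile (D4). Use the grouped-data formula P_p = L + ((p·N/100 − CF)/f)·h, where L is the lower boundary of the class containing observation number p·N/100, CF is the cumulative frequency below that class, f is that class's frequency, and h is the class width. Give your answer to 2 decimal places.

N = 78; target position k = 40/100 · 78 = 31.2.
Cumulative frequencies: 22, 33, 56, 78.
Observation 31.2 falls in the class 5 – <10.
L = 5, CF = 22, f = 11, h = 5.
P40 = 5 + ((31.2 − 22)/11)·5 = 5 + 4.18182 = 9.18182.

9.18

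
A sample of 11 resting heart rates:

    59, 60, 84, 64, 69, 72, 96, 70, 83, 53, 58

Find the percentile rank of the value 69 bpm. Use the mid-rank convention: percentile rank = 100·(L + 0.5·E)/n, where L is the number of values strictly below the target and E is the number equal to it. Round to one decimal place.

Sorted: 53, 58, 59, 60, 64, 69, 70, 72, 83, 84, 96.
Count below 69: L = 5; count equal: E = 1; n = 11.
Percentile rank = 100·(5 + 0.5·1)/11 = 100·5.5/11 = 50.

50.0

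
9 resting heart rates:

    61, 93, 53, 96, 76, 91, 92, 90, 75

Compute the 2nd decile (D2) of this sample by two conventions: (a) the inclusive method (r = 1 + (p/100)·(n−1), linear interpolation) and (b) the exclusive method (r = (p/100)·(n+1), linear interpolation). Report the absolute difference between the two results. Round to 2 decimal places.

Sorted: 53, 61, 75, 76, 90, 91, 92, 93, 96.
n = 9.
(a) r = 2.6; between ranks 2 (61) and 3 (75): 69.4.
(b) r = 2 → value at rank 2 = 61.
|69.4 − 61| = 8.4.

8.40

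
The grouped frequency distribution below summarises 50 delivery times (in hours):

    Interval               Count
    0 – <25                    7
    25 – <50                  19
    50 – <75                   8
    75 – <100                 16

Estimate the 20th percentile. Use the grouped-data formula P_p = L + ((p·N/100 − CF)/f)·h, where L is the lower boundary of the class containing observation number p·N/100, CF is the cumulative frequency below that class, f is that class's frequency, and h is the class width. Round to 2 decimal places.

28.95

N = 50; target position k = 20/100 · 50 = 10.
Cumulative frequencies: 7, 26, 34, 50.
Observation 10 falls in the class 25 – <50.
L = 25, CF = 7, f = 19, h = 25.
P20 = 25 + ((10 − 7)/19)·25 = 25 + 3.94737 = 28.9474.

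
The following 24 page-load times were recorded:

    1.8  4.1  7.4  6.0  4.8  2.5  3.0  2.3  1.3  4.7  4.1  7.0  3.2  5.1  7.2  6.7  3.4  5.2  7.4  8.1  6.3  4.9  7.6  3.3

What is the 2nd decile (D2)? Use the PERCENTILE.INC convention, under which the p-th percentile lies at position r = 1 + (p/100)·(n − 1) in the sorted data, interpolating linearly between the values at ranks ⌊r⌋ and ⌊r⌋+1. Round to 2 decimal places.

Sorted: 1.3, 1.8, 2.3, 2.5, 3.0, 3.2, 3.3, 3.4, 4.1, 4.1, 4.7, 4.8, 4.9, 5.1, 5.2, 6.0, 6.3, 6.7, 7.0, 7.2, 7.4, 7.4, 7.6, 8.1.
n = 24.
r = 1 + (20/100)·(24 − 1) = 1 + 4.6 = 5.6.
Rank 5 is 3.0 and rank 6 is 3.2.
Interpolate: 3.0 + 0.6·(3.2 − 3.0) = 3.0 + 0.6·0.2 = 3.12.

3.12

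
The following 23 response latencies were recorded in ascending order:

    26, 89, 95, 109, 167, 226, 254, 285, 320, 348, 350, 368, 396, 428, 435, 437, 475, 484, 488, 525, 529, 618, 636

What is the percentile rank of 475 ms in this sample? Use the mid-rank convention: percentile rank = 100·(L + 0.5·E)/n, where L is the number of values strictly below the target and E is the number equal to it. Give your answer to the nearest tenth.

71.7

Count below 475: L = 16; count equal: E = 1; n = 23.
Percentile rank = 100·(16 + 0.5·1)/23 = 100·16.5/23 = 71.74.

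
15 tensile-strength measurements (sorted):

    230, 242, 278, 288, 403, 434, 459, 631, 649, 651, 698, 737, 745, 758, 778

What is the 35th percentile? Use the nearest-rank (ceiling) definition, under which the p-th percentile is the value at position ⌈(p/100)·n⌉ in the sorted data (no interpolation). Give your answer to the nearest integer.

434

n = 15.
Position = ⌈35/100 · 15⌉ = ⌈5.25⌉ = 6.
The value at rank 6 is 434.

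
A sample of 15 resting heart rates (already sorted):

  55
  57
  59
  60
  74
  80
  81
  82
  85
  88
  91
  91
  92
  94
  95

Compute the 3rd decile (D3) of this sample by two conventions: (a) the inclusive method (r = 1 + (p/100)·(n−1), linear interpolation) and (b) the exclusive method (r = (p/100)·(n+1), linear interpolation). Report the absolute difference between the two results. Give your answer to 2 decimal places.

n = 15.
(a) r = 5.2; between ranks 5 (74) and 6 (80): 75.2.
(b) r = 4.8; between ranks 4 (60) and 5 (74): 71.2.
|75.2 − 71.2| = 4.

4.00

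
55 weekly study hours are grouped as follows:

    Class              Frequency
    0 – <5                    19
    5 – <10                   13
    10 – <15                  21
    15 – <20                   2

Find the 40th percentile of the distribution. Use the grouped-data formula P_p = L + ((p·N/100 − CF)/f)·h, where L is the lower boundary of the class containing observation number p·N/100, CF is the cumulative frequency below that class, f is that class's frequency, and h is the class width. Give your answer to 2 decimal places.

6.15

N = 55; target position k = 40/100 · 55 = 22.
Cumulative frequencies: 19, 32, 53, 55.
Observation 22 falls in the class 5 – <10.
L = 5, CF = 19, f = 13, h = 5.
P40 = 5 + ((22 − 19)/13)·5 = 5 + 1.15385 = 6.15385.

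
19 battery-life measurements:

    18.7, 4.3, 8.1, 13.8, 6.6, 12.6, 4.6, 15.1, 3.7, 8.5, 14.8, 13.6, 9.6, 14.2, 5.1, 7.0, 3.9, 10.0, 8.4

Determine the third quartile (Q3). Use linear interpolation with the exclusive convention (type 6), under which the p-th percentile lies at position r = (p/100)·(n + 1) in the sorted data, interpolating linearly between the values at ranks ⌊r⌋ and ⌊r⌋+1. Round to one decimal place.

13.8

Sorted: 3.7, 3.9, 4.3, 4.6, 5.1, 6.6, 7.0, 8.1, 8.4, 8.5, 9.6, 10.0, 12.6, 13.6, 13.8, 14.2, 14.8, 15.1, 18.7.
n = 19.
r = (75/100)·(19 + 1) = 15.
r is an integer, so P75 is the value at rank 15: 13.8.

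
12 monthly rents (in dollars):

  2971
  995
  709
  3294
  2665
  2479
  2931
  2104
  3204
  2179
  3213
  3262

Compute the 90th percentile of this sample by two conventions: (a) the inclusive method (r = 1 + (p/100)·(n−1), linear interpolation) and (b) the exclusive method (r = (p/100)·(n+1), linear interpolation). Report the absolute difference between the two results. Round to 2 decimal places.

27.30

Sorted: 709, 995, 2104, 2179, 2479, 2665, 2931, 2971, 3204, 3213, 3262, 3294.
n = 12.
(a) r = 10.9; between ranks 10 (3213) and 11 (3262): 3257.1.
(b) r = 11.7; between ranks 11 (3262) and 12 (3294): 3284.4.
|3257.1 − 3284.4| = 27.3.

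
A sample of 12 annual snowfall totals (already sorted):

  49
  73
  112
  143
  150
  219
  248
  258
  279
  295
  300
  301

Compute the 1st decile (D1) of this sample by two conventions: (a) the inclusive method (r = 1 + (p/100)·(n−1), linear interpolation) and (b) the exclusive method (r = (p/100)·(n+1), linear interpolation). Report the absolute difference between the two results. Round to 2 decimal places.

20.70

n = 12.
(a) r = 2.1; between ranks 2 (73) and 3 (112): 76.9.
(b) r = 1.3; between ranks 1 (49) and 2 (73): 56.2.
|76.9 − 56.2| = 20.7.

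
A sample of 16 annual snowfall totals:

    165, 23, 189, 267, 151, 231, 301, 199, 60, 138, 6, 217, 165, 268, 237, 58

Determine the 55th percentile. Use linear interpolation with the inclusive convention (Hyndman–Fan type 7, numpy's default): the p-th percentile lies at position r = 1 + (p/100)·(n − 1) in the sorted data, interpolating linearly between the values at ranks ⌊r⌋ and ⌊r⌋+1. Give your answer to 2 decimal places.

191.50

Sorted: 6, 23, 58, 60, 138, 151, 165, 165, 189, 199, 217, 231, 237, 267, 268, 301.
n = 16.
r = 1 + (55/100)·(16 − 1) = 1 + 8.25 = 9.25.
Rank 9 is 189 and rank 10 is 199.
Interpolate: 189 + 0.25·(199 − 189) = 189 + 0.25·10 = 191.5.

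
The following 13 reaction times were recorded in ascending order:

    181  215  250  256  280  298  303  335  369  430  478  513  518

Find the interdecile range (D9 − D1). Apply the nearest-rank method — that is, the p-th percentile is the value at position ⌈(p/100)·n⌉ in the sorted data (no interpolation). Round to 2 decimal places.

298.00

n = 13.
P10: rank ⌈10/100·13⌉ = 2 → 215.
P90: rank ⌈90/100·13⌉ = 12 → 513.
Difference: 513 − 215 = 298.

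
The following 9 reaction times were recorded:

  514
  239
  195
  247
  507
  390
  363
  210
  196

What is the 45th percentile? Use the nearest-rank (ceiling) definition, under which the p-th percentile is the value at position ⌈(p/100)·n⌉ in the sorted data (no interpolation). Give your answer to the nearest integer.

Sorted: 195, 196, 210, 239, 247, 363, 390, 507, 514.
n = 9.
Position = ⌈45/100 · 9⌉ = ⌈4.05⌉ = 5.
The value at rank 5 is 247.

247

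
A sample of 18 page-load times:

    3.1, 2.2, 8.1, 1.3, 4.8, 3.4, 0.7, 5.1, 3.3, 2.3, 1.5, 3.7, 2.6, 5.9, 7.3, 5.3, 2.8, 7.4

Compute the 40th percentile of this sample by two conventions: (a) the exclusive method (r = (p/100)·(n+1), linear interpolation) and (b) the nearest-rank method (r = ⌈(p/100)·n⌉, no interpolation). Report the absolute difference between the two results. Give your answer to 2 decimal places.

Sorted: 0.7, 1.3, 1.5, 2.2, 2.3, 2.6, 2.8, 3.1, 3.3, 3.4, 3.7, 4.8, 5.1, 5.3, 5.9, 7.3, 7.4, 8.1.
n = 18.
(a) r = 7.6; between ranks 7 (2.8) and 8 (3.1): 2.98.
(b) the nearest-rank method: rank 8 → 3.1.
|2.98 − 3.1| = 0.12.

0.12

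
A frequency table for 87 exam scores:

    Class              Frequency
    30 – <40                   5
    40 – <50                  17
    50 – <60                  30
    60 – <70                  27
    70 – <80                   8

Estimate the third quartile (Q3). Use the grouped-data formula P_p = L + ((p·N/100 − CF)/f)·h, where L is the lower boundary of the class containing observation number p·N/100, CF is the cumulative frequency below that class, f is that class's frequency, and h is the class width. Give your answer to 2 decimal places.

64.91

N = 87; target position k = 75/100 · 87 = 65.25.
Cumulative frequencies: 5, 22, 52, 79, 87.
Observation 65.25 falls in the class 60 – <70.
L = 60, CF = 52, f = 27, h = 10.
P75 = 60 + ((65.25 − 52)/27)·10 = 60 + 4.90741 = 64.9074.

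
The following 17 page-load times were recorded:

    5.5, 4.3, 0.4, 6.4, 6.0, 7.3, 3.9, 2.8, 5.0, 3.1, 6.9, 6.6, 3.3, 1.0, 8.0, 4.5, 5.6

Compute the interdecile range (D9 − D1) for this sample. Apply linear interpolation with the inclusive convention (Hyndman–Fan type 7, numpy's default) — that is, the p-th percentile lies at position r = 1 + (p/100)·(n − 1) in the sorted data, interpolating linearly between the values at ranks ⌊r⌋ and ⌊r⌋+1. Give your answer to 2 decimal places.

Sorted: 0.4, 1.0, 2.8, 3.1, 3.3, 3.9, 4.3, 4.5, 5.0, 5.5, 5.6, 6.0, 6.4, 6.6, 6.9, 7.3, 8.0.
n = 17.
P10: r = 2.6; ranks 2–3 are 1.0, 2.8; interpolating gives 2.08.
P90: r = 15.4; ranks 15–16 are 6.9, 7.3; interpolating gives 7.06.
Difference: 7.06 − 2.08 = 4.98.

4.98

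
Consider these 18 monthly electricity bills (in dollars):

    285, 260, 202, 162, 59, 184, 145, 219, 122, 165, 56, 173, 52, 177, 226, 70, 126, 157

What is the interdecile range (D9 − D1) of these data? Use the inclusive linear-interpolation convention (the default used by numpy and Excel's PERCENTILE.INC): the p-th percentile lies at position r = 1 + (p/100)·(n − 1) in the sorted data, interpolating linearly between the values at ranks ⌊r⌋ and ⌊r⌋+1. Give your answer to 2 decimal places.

178.10

Sorted: 52, 56, 59, 70, 122, 126, 145, 157, 162, 165, 173, 177, 184, 202, 219, 226, 260, 285.
n = 18.
P10: r = 2.7; ranks 2–3 are 56, 59; interpolating gives 58.1.
P90: r = 16.3; ranks 16–17 are 226, 260; interpolating gives 236.2.
Difference: 236.2 − 58.1 = 178.1.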